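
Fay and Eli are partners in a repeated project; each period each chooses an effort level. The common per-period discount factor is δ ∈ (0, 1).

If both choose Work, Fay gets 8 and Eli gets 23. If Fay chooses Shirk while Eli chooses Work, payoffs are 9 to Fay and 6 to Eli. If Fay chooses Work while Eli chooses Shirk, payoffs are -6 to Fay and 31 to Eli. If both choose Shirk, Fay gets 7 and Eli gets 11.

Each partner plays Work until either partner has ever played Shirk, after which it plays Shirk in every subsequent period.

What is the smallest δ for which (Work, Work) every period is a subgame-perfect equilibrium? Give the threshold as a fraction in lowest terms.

Fay: cooperation gives 8 each period; deviation gives 9 once then 7 forever.
  8/(1−δ) ≥ 9 + 7δ/(1−δ) ⇒ δ ≥ 1/2.
Eli: cooperation gives 23 each period; deviation gives 31 once then 11 forever.
  δ ≥ 8/20 = 2/5.
Both must hold, so the binding constraint is Fay's: δ ≥ 1/2.

1/2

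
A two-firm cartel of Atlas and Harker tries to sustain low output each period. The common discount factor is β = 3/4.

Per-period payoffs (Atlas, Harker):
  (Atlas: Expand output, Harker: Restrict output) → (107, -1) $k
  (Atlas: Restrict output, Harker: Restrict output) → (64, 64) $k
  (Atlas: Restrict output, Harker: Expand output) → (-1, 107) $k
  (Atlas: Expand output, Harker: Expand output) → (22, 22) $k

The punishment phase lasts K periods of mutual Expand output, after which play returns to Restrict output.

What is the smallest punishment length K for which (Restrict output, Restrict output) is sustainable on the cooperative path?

No profitable deviation requires (64−22)(β+…+β^K) ≥ 107−64, i.e. β+…+β^K ≥ 43/42 ≈ 1.0238.
With β = 3/4, the partial sums are K=1: 0.7500, K=2: 1.3125.
K = 2 is the first length at which the sum reaches 1.0238.

2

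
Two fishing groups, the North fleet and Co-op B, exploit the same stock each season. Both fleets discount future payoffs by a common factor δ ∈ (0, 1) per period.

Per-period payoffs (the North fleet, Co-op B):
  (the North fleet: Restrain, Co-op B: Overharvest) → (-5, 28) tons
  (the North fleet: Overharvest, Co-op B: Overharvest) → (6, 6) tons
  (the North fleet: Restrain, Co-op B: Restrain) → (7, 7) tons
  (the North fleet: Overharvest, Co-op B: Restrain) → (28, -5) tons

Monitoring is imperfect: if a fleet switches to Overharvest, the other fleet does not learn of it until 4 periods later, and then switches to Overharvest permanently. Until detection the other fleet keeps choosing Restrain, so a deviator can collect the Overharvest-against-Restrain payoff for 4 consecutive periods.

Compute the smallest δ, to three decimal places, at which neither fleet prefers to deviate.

Deviating for the 4 undetected periods gains 28−7 = 21 per period over cooperation, then loses 7−6 = 1 per period forever once punishment starts.
Gain: 21(1 + δ + … + δ^3); loss: 1·δ^4/(1−δ).
No profitable deviation ⇔ 21(1−δ^4) ≤ 1·δ^4, i.e. δ^4 ≥ 21/(21+1) = 21/22.
Hence δ ≥ (21/22)^(1/4) ≈ 0.988.

0.988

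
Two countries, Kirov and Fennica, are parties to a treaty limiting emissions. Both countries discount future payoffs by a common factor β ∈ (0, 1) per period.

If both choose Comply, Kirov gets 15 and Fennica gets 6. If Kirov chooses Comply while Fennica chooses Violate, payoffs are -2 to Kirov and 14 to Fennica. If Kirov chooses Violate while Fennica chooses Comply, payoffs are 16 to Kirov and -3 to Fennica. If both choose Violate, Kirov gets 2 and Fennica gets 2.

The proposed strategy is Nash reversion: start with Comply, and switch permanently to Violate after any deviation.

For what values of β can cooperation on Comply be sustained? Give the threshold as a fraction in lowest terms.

2/3

Kirov's threshold: (16−15)/(16−2) = 1/14.
Fennica's threshold: (14−6)/(14−2) = 2/3.
1/14 < 2/3, so Fennica binds and β* = 2/3.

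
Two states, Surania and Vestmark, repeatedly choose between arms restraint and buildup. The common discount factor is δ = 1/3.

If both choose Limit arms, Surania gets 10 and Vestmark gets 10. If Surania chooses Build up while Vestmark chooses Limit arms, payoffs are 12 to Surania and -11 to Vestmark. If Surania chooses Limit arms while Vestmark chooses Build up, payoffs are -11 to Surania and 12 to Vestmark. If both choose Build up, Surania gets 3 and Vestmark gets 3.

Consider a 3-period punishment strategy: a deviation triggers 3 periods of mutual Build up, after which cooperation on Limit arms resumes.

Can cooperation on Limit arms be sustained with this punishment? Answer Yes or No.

Comparing payoff streams over the 4 periods until play realigns: cooperate → 10(1+δ+…+δ^3); deviate → 12 + 3(δ+…+δ^3).
Cooperation is sustained iff (10−3)(δ+…+δ^3) ≥ 12−10.
δ+…+δ^3 = 1/3·(1−(1/3)^3)/(1−1/3) = 0.4815, and (12−10)/(10−3) = 0.2857.
0.4815 ≥ 0.2857, so cooperation is sustainable.

Yes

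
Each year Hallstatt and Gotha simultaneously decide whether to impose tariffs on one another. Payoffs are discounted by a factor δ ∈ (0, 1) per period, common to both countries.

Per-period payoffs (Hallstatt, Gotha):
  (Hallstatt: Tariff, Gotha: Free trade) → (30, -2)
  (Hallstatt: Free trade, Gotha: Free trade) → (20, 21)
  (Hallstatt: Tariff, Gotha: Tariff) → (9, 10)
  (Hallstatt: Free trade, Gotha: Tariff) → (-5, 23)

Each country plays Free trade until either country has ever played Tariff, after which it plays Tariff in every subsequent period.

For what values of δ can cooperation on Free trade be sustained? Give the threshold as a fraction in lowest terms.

For Hallstatt: deviation gain 30−20 = 10, per-period punishment loss 20−9 = 11. IC gives δ ≥ 10/21.
For Gotha: gain 2, loss 11 per period, so δ ≥ 2/13.
The tighter constraint is Hallstatt's, so cooperation needs δ ≥ 10/21.

10/21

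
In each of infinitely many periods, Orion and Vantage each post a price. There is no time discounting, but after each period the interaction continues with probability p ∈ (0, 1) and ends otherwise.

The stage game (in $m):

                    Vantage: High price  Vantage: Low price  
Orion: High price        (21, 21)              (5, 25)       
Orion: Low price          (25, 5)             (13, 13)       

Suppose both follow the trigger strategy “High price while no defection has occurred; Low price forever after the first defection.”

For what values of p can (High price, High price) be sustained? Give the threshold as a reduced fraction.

With no time discounting, the continuation probability p plays the role of the discount factor.
Grim-trigger IC: 21/(1−p) ≥ 25 + 13p/(1−p) ⇒ p ≥ (25−21)/(25−13) = 1/3.

1/3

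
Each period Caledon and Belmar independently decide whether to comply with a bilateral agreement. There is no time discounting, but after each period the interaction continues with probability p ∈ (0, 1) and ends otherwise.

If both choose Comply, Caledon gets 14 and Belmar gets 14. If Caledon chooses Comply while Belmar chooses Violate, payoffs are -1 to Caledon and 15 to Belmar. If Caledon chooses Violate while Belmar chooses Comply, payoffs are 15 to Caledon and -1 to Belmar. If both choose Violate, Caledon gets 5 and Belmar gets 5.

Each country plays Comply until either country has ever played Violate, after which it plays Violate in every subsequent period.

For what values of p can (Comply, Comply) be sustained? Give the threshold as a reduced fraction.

Expected cooperation value is 14 + p·14 + p²·14 + … = 14/(1−p); deviation gives 15 + p·5/(1−p).
14 ≥ 15(1−p) + 5p ⇒ 10p ≥ 1 ⇒ p ≥ 1/10.

1/10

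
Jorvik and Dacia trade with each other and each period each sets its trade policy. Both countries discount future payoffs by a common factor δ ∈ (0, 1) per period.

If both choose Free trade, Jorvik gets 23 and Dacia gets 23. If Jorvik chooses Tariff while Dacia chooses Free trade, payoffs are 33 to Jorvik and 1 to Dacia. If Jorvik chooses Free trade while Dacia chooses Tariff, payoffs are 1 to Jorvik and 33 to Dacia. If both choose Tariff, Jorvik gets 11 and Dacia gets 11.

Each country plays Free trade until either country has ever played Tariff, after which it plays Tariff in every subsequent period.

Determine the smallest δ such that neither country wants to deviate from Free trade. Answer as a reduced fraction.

5/11

Under grim trigger the critical discount factor is (T−C)/(T−P) with T = 33, C = 23, P = 11.
δ* = (33−23)/(33−11) = 10/22 = 5/11.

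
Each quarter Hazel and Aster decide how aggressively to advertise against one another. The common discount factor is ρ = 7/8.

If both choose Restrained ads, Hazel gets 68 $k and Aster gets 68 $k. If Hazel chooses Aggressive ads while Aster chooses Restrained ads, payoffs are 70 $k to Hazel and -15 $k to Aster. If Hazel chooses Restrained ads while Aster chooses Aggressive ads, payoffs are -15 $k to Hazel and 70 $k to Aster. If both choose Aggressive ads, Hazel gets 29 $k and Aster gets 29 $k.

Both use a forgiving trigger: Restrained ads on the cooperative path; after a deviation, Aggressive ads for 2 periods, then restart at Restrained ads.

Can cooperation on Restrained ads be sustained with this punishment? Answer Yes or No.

A one-shot deviation gives 70 now, then 29 for 2 periods, then back to 68.
Gain from deviating: (70−68) today; loss: (68−29) in each of the next 2 periods.
No-deviation condition: (68−29)(ρ+…+ρ^2) ≥ 70−68, i.e. ρ+…+ρ^2 ≥ 2/39.
At ρ = 7/8: ρ+…+ρ^2 = 1.6406 ≥ 0.0513.
So cooperation is sustainable.

Yes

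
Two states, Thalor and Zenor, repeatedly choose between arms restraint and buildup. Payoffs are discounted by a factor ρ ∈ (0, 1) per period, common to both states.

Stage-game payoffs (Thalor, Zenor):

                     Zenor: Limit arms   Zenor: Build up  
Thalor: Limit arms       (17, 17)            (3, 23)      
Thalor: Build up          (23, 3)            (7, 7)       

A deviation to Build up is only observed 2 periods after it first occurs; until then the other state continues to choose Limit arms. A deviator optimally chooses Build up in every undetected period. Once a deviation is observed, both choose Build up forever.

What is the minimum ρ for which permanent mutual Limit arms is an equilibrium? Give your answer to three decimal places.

A deviator earns 23 for 2 periods, then 7 forever; cooperating earns 17 forever. Multiplying the IC by (1−ρ):
17 ≥ 23(1−ρ^2) + 7ρ^2, so 16·ρ^2 ≥ 6 and ρ^2 ≥ 3/8.
ρ ≥ (3/8)^(1/2) ≈ 0.612.

0.612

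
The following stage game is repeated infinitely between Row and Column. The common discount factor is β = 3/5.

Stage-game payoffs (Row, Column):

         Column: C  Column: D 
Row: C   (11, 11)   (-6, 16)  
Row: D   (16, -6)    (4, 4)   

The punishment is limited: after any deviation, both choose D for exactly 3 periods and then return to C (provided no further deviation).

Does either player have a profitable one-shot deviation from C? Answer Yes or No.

IC: β+…+β^3 ≥ (16−11)/(11−4) = 5/7.
At β = 3/5: partial sum = 1.1760 ≥ 0.7143. Cooperation sustainable.

No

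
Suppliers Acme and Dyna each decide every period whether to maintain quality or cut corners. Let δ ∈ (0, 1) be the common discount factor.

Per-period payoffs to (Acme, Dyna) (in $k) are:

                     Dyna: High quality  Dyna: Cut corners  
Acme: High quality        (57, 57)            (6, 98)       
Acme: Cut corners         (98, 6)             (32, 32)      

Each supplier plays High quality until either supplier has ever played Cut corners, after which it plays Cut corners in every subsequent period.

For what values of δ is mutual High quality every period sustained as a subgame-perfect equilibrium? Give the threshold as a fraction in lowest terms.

Under grim trigger the critical discount factor is (T−C)/(T−P) with T = 98, C = 57, P = 32.
δ* = (98−57)/(98−32) = 41/66.

41/66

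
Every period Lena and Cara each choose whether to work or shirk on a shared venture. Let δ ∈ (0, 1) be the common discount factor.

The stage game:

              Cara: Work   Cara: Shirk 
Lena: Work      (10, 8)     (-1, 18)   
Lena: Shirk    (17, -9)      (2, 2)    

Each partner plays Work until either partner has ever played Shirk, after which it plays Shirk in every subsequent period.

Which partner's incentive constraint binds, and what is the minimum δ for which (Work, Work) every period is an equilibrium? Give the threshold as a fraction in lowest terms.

For Lena: deviation gain 17−10 = 7, per-period punishment loss 10−2 = 8. IC gives δ ≥ 7/15.
For Cara: gain 10, loss 6 per period, so δ ≥ 10/16 = 5/8.
The tighter constraint is Cara's, so cooperation needs δ ≥ 5/8.

Cara; δ ≥ 5/8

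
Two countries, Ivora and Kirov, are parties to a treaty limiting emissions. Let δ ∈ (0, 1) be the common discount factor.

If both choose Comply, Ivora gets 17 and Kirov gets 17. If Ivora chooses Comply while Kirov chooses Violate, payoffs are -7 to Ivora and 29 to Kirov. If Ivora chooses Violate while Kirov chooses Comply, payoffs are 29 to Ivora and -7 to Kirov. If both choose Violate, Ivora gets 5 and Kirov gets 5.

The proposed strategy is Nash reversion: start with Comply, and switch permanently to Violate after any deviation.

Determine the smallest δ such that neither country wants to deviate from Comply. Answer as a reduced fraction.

1/2

17/(1−δ) ≥ 29 + 5δ/(1−δ)
17 ≥ 29 − 24δ
δ ≥ 12/24 = 1/2.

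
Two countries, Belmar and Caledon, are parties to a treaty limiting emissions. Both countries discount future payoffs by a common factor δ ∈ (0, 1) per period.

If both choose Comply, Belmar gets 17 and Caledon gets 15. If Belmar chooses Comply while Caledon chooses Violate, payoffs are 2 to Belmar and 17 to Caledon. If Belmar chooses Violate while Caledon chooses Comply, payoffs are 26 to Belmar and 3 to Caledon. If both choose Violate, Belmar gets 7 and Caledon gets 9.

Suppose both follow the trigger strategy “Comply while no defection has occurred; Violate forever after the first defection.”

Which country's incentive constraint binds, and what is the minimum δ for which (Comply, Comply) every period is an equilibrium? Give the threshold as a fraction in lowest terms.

Belmar; δ ≥ 9/19

For Belmar: deviation gain 26−17 = 9, per-period punishment loss 17−7 = 10. IC gives δ ≥ 9/19.
For Caledon: gain 2, loss 6 per period, so δ ≥ 2/8 = 1/4.
The tighter constraint is Belmar's, so cooperation needs δ ≥ 9/19.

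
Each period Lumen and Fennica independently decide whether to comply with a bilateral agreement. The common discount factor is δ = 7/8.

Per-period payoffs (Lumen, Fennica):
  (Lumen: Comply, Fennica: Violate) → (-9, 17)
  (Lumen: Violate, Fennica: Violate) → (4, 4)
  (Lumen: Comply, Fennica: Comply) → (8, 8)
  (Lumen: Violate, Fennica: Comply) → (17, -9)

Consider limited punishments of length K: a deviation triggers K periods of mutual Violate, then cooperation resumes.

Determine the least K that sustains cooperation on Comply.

Need Σ_{k=1}^{K} δ^k ≥ (17−8)/(8−4) = 2.2500 at δ = 7/8.
At K = 2 the sum is 1.6406 < 2.2500; at K = 3 it is 2.3105 ≥ 2.2500.
So the minimum punishment length is K = 3.

3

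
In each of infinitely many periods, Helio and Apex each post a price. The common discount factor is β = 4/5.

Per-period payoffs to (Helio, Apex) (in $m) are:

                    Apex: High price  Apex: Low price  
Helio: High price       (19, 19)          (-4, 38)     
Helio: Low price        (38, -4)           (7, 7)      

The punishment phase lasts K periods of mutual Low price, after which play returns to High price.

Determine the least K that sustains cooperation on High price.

IC: β(1−β^K)/(1−β) ≥ (38−19)/(19−7) = 19/12.
With β = 4/5: need 1 − β^K ≥ 19/12·(1−4/5)/(4/5), i.e. β^K ≤ 0.6042.
Since (4/5)^2 = 0.6400 and (4/5)^3 = 0.5120, the smallest such K is 3.

3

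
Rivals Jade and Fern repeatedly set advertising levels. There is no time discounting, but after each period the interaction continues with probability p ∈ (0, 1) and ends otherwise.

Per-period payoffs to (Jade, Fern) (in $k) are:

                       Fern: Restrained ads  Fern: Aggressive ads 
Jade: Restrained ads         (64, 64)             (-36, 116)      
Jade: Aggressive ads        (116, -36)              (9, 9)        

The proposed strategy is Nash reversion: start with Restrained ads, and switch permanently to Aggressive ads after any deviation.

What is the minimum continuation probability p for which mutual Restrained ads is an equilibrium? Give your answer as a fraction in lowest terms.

52/107

With no time discounting, the continuation probability p plays the role of the discount factor.
Grim-trigger IC: 64/(1−p) ≥ 116 + 9p/(1−p) ⇒ p ≥ (116−64)/(116−9) = 52/107.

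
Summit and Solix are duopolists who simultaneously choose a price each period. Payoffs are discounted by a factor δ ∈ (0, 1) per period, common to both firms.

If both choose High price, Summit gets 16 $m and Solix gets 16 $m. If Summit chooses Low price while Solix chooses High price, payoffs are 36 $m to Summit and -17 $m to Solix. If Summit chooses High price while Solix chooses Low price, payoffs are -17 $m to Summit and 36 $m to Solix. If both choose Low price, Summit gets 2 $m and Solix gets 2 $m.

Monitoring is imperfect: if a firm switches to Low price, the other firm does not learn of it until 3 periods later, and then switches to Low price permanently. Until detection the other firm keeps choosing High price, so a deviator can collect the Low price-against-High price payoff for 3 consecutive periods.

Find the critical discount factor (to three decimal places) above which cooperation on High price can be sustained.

0.838

A deviator earns 36 for 3 periods, then 2 forever; cooperating earns 16 forever. Multiplying the IC by (1−δ):
16 ≥ 36(1−δ^3) + 2δ^3, so 34·δ^3 ≥ 20 and δ^3 ≥ 10/17.
δ ≥ (10/17)^(1/3) ≈ 0.838.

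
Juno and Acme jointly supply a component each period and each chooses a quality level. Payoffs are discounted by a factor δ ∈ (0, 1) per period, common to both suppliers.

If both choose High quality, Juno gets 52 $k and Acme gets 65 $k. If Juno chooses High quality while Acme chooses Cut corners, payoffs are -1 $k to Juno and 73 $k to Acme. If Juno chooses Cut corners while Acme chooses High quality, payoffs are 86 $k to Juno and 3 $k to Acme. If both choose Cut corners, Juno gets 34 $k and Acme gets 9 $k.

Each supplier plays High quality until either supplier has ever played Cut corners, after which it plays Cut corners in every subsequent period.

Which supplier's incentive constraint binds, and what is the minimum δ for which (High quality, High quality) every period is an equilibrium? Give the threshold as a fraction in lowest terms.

Juno; δ ≥ 17/26

For Juno: deviation gain 86−52 = 34, per-period punishment loss 52−34 = 18. IC gives δ ≥ 34/52 = 17/26.
For Acme: gain 8, loss 56 per period, so δ ≥ 8/64 = 1/8.
The tighter constraint is Juno's, so cooperation needs δ ≥ 17/26.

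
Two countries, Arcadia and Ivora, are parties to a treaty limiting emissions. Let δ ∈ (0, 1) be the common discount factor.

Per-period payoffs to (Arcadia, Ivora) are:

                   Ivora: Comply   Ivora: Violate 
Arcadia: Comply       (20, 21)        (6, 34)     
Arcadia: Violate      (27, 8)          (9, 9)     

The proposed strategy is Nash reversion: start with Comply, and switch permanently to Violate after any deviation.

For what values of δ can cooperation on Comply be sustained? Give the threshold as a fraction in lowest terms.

Arcadia's threshold: (27−20)/(27−9) = 7/18.
Ivora's threshold: (34−21)/(34−9) = 13/25.
7/18 < 13/25, so Ivora binds and δ* = 13/25.

13/25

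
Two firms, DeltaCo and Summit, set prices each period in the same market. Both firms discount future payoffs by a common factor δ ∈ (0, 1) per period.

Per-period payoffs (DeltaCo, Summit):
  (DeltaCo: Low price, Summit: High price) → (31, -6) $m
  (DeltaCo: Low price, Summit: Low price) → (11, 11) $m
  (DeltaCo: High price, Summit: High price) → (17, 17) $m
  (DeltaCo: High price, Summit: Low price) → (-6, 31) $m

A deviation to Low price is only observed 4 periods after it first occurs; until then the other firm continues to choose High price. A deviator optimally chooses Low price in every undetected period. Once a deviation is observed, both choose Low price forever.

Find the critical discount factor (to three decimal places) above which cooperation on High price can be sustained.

The best deviation is to choose Low price for all 4 undetected periods, earning 31 each, then 11 forever once detected.
Deviation value: 31(1−δ^4)/(1−δ) + 11δ^4/(1−δ); cooperation value: 17/(1−δ).
IC: 17 ≥ 31(1−δ^4) + 11δ^4 = 31 − 20δ^4.
So δ^4 ≥ 14/20 = 7/10, giving δ ≥ (7/10)^(1/4) ≈ 0.915.

0.915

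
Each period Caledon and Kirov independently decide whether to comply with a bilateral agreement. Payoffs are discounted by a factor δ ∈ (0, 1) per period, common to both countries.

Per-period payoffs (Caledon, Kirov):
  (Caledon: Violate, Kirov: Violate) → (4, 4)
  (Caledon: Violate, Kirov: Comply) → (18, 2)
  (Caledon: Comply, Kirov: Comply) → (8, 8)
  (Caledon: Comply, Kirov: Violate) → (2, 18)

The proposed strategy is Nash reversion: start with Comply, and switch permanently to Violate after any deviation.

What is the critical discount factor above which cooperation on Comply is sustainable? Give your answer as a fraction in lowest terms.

5/7

One-period gain from deviating is 18 − 8 = 10. The loss is 8 − 4 = 4 in every subsequent period, with present value 4·δ/(1−δ).
Deviation is unprofitable when 4·δ/(1−δ) ≥ 10, i.e. δ/(1−δ) ≥ 5/2.
Equivalently δ ≥ 10/(10+4) = 5/7.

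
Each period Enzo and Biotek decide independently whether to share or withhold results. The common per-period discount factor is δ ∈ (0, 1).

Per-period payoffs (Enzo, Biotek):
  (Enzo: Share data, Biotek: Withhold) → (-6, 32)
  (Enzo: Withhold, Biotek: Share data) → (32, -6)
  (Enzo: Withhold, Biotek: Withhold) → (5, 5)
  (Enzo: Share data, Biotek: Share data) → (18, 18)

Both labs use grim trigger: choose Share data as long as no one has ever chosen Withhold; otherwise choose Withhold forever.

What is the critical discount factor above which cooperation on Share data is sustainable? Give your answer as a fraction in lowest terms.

One-period gain from deviating is 32 − 18 = 14. The loss is 18 − 5 = 13 in every subsequent period, with present value 13·δ/(1−δ).
Deviation is unprofitable when 13·δ/(1−δ) ≥ 14, i.e. δ/(1−δ) ≥ 14/13.
Equivalently δ ≥ 14/(14+13) = 14/27.

14/27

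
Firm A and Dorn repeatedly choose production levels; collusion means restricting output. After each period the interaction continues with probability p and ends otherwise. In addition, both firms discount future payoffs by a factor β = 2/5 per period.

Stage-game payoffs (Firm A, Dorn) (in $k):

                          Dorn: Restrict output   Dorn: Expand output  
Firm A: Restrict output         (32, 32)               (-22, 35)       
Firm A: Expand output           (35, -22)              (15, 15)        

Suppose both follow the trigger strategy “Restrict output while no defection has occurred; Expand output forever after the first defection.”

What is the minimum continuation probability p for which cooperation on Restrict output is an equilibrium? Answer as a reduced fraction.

With continuation probability p and discount β, the effective per-period discount factor is βp.
Grim-trigger IC: βp ≥ (35−32)/(35−15) = 3/20.
So p ≥ (3/20)/(2/5) = 3/8.

3/8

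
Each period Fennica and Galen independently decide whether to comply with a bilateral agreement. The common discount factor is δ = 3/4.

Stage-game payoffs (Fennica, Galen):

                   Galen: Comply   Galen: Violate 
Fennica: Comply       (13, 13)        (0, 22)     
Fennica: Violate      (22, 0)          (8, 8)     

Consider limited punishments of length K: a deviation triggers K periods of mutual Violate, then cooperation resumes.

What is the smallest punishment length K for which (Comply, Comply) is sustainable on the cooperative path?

4

Need Σ_{k=1}^{K} δ^k ≥ (22−13)/(13−8) = 1.8000 at δ = 3/4.
At K = 3 the sum is 1.7344 < 1.8000; at K = 4 it is 2.0508 ≥ 1.8000.
So the minimum punishment length is K = 4.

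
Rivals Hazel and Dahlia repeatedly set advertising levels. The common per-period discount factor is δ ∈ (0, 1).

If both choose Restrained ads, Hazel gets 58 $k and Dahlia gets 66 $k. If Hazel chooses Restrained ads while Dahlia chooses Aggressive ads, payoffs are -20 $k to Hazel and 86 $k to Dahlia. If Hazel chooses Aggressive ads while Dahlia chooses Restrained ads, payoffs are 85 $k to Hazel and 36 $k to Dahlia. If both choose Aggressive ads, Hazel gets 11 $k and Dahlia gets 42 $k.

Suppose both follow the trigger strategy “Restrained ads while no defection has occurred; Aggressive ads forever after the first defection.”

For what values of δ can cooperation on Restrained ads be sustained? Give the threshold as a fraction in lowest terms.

For Hazel: deviation gain 85−58 = 27, per-period punishment loss 58−11 = 47. IC gives δ ≥ 27/74.
For Dahlia: gain 20, loss 24 per period, so δ ≥ 20/44 = 5/11.
The tighter constraint is Dahlia's, so cooperation needs δ ≥ 5/11.

5/11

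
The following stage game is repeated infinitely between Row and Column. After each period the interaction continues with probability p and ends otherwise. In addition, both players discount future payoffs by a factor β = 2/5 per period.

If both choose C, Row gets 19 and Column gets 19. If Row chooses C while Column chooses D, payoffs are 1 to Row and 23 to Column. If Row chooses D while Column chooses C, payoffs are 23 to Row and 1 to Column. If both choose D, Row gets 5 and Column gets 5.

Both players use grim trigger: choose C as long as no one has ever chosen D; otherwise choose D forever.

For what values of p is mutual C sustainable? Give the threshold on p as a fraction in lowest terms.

Expected continuation weight on next period's payoff is β·p = 2/5·p, which plays the role of the discount factor.
Cooperation requires 2/5·p ≥ (23−19)/(23−5) = 2/9, hence p ≥ 5/9.

5/9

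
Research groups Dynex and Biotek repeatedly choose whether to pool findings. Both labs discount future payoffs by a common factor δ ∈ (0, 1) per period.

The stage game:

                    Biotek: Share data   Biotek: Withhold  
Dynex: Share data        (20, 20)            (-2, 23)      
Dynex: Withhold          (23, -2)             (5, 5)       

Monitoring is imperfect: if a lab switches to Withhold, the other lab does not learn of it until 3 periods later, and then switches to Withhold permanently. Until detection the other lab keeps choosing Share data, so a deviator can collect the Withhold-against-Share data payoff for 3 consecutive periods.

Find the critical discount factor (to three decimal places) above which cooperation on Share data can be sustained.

Deviating for the 3 undetected periods gains 23−20 = 3 per period over cooperation, then loses 20−5 = 15 per period forever once punishment starts.
Gain: 3(1 + δ + … + δ^2); loss: 15·δ^3/(1−δ).
No profitable deviation ⇔ 3(1−δ^3) ≤ 15·δ^3, i.e. δ^3 ≥ 3/(3+15) = 1/6.
Hence δ ≥ (1/6)^(1/3) ≈ 0.550.

0.550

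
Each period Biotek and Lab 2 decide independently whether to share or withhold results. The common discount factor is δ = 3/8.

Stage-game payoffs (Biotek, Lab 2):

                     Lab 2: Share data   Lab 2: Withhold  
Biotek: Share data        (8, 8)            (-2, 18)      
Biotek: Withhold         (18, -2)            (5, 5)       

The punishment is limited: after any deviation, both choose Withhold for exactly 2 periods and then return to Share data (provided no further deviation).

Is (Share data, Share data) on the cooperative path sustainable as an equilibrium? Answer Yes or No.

IC: δ+…+δ^2 ≥ (18−8)/(8−5) = 10/3.
At δ = 3/8: partial sum = 0.5156 < 3.3333. Cooperation not sustainable.

No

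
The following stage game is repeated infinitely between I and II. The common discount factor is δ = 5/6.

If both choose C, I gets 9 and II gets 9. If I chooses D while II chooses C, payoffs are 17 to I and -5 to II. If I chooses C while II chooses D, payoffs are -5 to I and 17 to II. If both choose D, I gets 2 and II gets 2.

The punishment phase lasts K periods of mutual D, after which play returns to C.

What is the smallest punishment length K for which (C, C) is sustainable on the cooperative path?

No profitable deviation requires (9−2)(δ+…+δ^K) ≥ 17−9, i.e. δ+…+δ^K ≥ 8/7 ≈ 1.1429.
With δ = 5/6, the partial sums are K=1: 0.8333, K=2: 1.5278.
K = 2 is the first length at which the sum reaches 1.1429.

2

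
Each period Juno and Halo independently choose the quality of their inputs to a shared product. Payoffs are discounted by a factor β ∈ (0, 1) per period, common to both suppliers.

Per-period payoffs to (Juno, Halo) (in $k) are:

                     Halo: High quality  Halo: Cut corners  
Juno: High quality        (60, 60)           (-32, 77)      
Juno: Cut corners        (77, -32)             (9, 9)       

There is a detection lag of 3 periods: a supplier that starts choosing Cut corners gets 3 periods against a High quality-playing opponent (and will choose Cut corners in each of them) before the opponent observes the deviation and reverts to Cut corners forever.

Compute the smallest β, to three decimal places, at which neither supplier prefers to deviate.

0.630

A deviator earns 77 for 3 periods, then 9 forever; cooperating earns 60 forever. Multiplying the IC by (1−β):
60 ≥ 77(1−β^3) + 9β^3, so 68·β^3 ≥ 17 and β^3 ≥ 1/4.
β ≥ (1/4)^(1/3) ≈ 0.630.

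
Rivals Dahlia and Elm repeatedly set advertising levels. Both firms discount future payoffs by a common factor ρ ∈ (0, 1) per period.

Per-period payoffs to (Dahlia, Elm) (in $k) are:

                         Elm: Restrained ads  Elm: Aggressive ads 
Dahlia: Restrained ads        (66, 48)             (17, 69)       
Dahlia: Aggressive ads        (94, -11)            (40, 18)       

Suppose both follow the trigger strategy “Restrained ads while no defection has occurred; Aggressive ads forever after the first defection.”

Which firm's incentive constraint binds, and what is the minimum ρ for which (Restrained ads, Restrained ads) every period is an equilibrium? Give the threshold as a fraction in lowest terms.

Dahlia; ρ ≥ 14/27

Dahlia's threshold: (94−66)/(94−40) = 14/27.
Elm's threshold: (69−48)/(69−18) = 7/17.
14/27 > 7/17, so Dahlia binds and ρ* = 14/27.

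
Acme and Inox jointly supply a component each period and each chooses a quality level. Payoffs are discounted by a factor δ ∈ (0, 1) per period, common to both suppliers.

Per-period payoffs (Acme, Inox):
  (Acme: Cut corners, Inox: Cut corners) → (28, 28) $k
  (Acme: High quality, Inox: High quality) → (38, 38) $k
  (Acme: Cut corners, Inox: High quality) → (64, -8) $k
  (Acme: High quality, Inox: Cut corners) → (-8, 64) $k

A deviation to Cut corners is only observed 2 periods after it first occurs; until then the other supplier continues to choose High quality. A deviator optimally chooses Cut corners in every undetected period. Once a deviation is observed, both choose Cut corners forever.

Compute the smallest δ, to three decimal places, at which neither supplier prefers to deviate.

0.850

The best deviation is to choose Cut corners for all 2 undetected periods, earning 64 each, then 28 forever once detected.
Deviation value: 64(1−δ^2)/(1−δ) + 28δ^2/(1−δ); cooperation value: 38/(1−δ).
IC: 38 ≥ 64(1−δ^2) + 28δ^2 = 64 − 36δ^2.
So δ^2 ≥ 26/36 = 13/18, giving δ ≥ (13/18)^(1/2) ≈ 0.850.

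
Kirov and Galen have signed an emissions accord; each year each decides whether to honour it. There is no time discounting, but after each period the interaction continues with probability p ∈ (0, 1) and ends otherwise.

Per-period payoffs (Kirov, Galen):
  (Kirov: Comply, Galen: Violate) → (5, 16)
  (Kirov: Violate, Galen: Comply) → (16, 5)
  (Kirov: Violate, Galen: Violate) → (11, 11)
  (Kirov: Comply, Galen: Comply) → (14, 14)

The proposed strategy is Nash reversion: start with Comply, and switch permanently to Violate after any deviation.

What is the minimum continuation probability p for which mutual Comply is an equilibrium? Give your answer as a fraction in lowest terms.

2/5

With no time discounting, the continuation probability p plays the role of the discount factor.
Grim-trigger IC: 14/(1−p) ≥ 16 + 11p/(1−p) ⇒ p ≥ (16−14)/(16−11) = 2/5.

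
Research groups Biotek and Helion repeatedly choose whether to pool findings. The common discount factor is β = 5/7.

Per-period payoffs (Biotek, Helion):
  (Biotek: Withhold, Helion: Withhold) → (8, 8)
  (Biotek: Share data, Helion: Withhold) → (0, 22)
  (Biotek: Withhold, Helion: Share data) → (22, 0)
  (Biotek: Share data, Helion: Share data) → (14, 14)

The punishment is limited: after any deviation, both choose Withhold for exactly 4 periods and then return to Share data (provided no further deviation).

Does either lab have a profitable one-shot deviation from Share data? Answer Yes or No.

No

Comparing payoff streams over the 5 periods until play realigns: cooperate → 14(1+β+…+β^4); deviate → 22 + 8(β+…+β^4).
Cooperation is sustained iff (14−8)(β+…+β^4) ≥ 22−14.
β+…+β^4 = 5/7·(1−(5/7)^4)/(1−5/7) = 1.8492, and (22−14)/(14−8) = 1.3333.
1.8492 ≥ 1.3333, so cooperation is sustainable.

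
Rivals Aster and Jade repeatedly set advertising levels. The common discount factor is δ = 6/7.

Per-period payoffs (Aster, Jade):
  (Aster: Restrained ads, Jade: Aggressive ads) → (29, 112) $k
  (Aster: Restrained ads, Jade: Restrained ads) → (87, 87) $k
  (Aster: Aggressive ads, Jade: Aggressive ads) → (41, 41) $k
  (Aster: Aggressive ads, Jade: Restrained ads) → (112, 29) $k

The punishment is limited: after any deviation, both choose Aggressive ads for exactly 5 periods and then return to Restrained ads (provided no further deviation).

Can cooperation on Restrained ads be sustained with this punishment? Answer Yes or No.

Comparing payoff streams over the 6 periods until play realigns: cooperate → 87(1+δ+…+δ^5); deviate → 112 + 41(δ+…+δ^5).
Cooperation is sustained iff (87−41)(δ+…+δ^5) ≥ 112−87.
δ+…+δ^5 = 6/7·(1−(6/7)^5)/(1−6/7) = 3.2240, and (112−87)/(87−41) = 0.5435.
3.2240 ≥ 0.5435, so cooperation is sustainable.

Yes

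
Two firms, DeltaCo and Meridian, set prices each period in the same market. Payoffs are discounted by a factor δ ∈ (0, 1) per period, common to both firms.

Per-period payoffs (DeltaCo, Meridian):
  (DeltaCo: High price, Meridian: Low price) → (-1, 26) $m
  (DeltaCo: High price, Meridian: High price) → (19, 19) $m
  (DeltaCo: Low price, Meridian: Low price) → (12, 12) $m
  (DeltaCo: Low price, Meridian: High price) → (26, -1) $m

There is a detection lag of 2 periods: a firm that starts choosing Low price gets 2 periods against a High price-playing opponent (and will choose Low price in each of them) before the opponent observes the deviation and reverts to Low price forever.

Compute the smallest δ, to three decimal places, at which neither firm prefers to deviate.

Deviating for the 2 undetected periods gains 26−19 = 7 per period over cooperation, then loses 19−12 = 7 per period forever once punishment starts.
Gain: 7(1 + δ + … + δ^1); loss: 7·δ^2/(1−δ).
No profitable deviation ⇔ 7(1−δ^2) ≤ 7·δ^2, i.e. δ^2 ≥ 7/(7+7) = 1/2.
Hence δ ≥ (1/2)^(1/2) ≈ 0.707.

0.707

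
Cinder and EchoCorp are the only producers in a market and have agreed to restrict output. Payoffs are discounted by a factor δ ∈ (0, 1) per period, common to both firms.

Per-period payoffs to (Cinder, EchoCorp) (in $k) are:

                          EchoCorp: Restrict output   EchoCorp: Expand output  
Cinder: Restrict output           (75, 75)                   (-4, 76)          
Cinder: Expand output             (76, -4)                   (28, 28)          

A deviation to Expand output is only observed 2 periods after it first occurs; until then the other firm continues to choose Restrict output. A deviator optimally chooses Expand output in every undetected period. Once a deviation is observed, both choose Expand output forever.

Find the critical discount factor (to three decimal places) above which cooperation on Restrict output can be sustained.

The best deviation is to choose Expand output for all 2 undetected periods, earning 76 each, then 28 forever once detected.
Deviation value: 76(1−δ^2)/(1−δ) + 28δ^2/(1−δ); cooperation value: 75/(1−δ).
IC: 75 ≥ 76(1−δ^2) + 28δ^2 = 76 − 48δ^2.
So δ^2 ≥ 1/48, giving δ ≥ (1/48)^(1/2) ≈ 0.144.

0.144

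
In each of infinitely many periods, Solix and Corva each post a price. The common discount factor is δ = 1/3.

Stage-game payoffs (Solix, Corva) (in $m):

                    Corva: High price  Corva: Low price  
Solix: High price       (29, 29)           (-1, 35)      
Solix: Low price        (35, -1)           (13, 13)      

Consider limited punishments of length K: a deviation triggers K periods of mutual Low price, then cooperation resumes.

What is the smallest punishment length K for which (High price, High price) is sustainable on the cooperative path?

Need Σ_{k=1}^{K} δ^k ≥ (35−29)/(29−13) = 0.3750 at δ = 1/3.
At K = 1 the sum is 0.3333 < 0.3750; at K = 2 it is 0.4444 ≥ 0.3750.
So the minimum punishment length is K = 2.

2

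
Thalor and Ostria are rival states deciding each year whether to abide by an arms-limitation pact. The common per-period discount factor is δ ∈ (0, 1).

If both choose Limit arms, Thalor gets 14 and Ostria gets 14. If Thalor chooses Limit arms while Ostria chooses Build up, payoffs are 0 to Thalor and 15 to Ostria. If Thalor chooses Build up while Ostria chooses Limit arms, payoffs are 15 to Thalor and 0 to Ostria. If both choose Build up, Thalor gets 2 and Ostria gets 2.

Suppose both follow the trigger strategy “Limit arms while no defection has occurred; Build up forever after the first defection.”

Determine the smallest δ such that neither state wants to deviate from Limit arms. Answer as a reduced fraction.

1/13

14/(1−δ) ≥ 15 + 2δ/(1−δ)
14 ≥ 15 − 13δ
δ ≥ 1/13.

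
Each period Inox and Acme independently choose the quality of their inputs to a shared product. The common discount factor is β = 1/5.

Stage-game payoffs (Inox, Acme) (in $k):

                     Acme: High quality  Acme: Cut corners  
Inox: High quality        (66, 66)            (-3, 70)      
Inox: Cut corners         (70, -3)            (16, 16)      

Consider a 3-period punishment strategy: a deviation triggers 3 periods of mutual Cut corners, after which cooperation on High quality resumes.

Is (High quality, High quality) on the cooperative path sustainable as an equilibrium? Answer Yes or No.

Yes

A one-shot deviation gives 70 now, then 16 for 3 periods, then back to 66.
Gain from deviating: (70−66) today; loss: (66−16) in each of the next 3 periods.
No-deviation condition: (66−16)(β+…+β^3) ≥ 70−66, i.e. β+…+β^3 ≥ 2/25.
At β = 1/5: β+…+β^3 = 0.2480 ≥ 0.0800.
So cooperation is sustainable.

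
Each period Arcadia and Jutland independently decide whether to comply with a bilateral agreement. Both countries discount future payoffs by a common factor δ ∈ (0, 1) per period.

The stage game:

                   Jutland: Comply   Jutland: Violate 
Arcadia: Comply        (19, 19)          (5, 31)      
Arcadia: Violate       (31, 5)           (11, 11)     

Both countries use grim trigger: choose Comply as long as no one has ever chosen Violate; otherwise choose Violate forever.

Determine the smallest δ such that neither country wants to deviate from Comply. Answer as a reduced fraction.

3/5

19/(1−δ) ≥ 31 + 11δ/(1−δ)
19 ≥ 31 − 20δ
δ ≥ 12/20 = 3/5.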